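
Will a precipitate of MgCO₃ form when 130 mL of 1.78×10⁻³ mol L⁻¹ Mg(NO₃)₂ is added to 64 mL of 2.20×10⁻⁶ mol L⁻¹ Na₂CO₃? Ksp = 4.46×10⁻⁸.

Total volume after mixing = 130 + 64 = 194 mL.
[Mg²⁺] = (1.78×10⁻³)(130)/194 = 1.19×10⁻³ mol L⁻¹
[CO₃²⁻] = (2.20×10⁻⁶)(64)/194 = 7.26×10⁻⁷ mol L⁻¹
Q = [Mg²⁺][CO₃²⁻] = 8.66×10⁻¹⁰
Q < Ksp (8.66×10⁻¹⁰ vs 4.46×10⁻⁸); the solution remains unsaturated and no precipitate forms.

No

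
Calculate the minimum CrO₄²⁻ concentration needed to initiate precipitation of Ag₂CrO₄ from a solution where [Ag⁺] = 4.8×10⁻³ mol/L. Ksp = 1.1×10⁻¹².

The threshold for precipitation is Q = Ksp.
Ag₂CrO₄(s) ⇌ 2 Ag⁺(aq) + CrO₄²⁻(aq)
Ksp = [Ag⁺]^2[CrO₄²⁻] = [CrO₄²⁻](4.8×10⁻³)^2
[CrO₄²⁻] = 1.1×10⁻¹² / (4.8×10⁻³)^2 = 4.8×10⁻⁸
[CrO₄²⁻] = 4.8×10⁻⁸ mol/L

4.8×10⁻⁸ M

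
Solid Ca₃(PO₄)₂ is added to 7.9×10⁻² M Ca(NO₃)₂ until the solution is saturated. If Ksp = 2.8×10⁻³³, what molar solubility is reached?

1.2×10⁻¹⁵ M

Ca₃(PO₄)₂(s) ⇌ 3 Ca²⁺(aq) + 2 PO₄³⁻(aq)
Ca²⁺ is already present at 7.9×10⁻² M. If s mol/L of Ca₃(PO₄)₂ dissolves, [PO₄³⁻] = 2s while [Ca²⁺] ≈ 7.9×10⁻² M.
Ksp = [Ca²⁺]^3[PO₄³⁻]^2 = (7.9×10⁻²)^3(2s)^2
(2s)^2 = 2.8×10⁻³³ / (7.9×10⁻²)^3 = 5.7×10⁻³⁰
s = 1.2×10⁻¹⁵ M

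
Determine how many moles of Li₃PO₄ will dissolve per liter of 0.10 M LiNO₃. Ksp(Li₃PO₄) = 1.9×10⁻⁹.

Li₃PO₄(s) ⇌ 3 Li⁺(aq) + PO₄³⁻(aq)
Li⁺ is already present at 0.10 M. If s mol/L of Li₃PO₄ dissolves, [PO₄³⁻] = s while [Li⁺] ≈ 0.10 M.
Ksp = [Li⁺]^3[PO₄³⁻] = (0.10)^3s
s = 1.9×10⁻⁹ / (0.10)^3 = 1.9×10⁻⁶
s = 1.9×10⁻⁶ M

1.9×10⁻⁶ M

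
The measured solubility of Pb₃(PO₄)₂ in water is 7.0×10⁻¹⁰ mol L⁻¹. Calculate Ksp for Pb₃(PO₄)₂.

Ksp = 1.8×10⁻⁴⁴

Pb₃(PO₄)₂(s) ⇌ 3 Pb²⁺(aq) + 2 PO₄³⁻(aq)
Let s be the molar solubility. Then [Pb²⁺] = 3s and [PO₄³⁻] = 2s.
Ksp = [Pb²⁺]^3[PO₄³⁻]^2 = (3s)^3 · (2s)^2 = 108s^5
Ksp = 108 × (7.0×10⁻¹⁰)^5 = 1.8×10⁻⁴⁴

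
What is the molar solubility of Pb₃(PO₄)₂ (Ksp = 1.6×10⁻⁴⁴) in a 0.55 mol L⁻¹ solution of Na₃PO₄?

1.3×10⁻¹⁵ M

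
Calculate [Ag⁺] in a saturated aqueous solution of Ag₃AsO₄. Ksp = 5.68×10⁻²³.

3.61×10⁻⁶ M

Ag₃AsO₄(s) ⇌ 3 Ag⁺(aq) + AsO₄³⁻(aq)
Let s be the molar solubility. Then [Ag⁺] = 3s and [AsO₄³⁻] = s.
Ksp = [Ag⁺]^3[AsO₄³⁻] = (3s)^3 · s = 27s^4 = 5.68×10⁻²³
s = 1.20×10⁻⁶ mol L⁻¹
[Ag⁺] = 3s = 3.61×10⁻⁶ mol L⁻¹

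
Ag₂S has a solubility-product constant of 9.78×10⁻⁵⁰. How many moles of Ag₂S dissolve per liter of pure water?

Ag₂S(s) ⇌ 2 Ag⁺(aq) + S²⁻(aq)
Call the molar solubility s, so that [Ag⁺] = 2s and [S²⁻] = s.
Ksp = [Ag⁺]^2[S²⁻] = (2s)^2 · s = 4s^3
4s^3 = 9.78×10⁻⁵⁰  ⇒  s^3 = 2.45×10⁻⁵⁰
s = 2.90×10⁻¹⁷ M

2.90×10⁻¹⁷ M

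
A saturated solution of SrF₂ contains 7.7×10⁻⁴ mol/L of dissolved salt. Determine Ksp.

SrF₂(s) ⇌ Sr²⁺(aq) + 2 F⁻(aq)
Let s be the molar solubility. Then [Sr²⁺] = s and [F⁻] = 2s.
Ksp = [Sr²⁺][F⁻]^2 = s · (2s)^2 = 4s^3
Ksp = 4 × (7.7×10⁻⁴)^3 = 1.8×10⁻⁹

Ksp = 1.8×10⁻⁹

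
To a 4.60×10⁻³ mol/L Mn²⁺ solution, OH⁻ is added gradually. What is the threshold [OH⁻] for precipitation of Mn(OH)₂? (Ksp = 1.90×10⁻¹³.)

6.43×10⁻⁶ M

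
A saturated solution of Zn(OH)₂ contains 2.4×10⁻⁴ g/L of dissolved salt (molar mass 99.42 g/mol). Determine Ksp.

Ksp = 5.6×10⁻¹⁷

Convert to molarity: s = 2.4×10⁻⁴ / 99.42 = 2.414×10⁻⁶ mol/L
Zn(OH)₂(s) ⇌ Zn²⁺(aq) + 2 OH⁻(aq)
Let s be the molar solubility. Then [Zn²⁺] = s and [OH⁻] = 2s.
Ksp = [Zn²⁺][OH⁻]^2 = s · (2s)^2 = 4s^3
Ksp = 4 × (2.414×10⁻⁶)^3 = 5.6×10⁻¹⁷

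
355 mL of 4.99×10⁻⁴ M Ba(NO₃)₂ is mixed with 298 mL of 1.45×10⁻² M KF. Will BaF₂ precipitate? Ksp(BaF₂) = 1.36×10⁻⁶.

The combined volume is 653 mL.
[Ba²⁺] = (4.99×10⁻⁴)(355)/653 = 2.71×10⁻⁴ M
[F⁻] = (1.45×10⁻²)(298)/653 = 6.62×10⁻³ M
Q = [Ba²⁺][F⁻]^2 = 1.19×10⁻⁸
Q = 1.19×10⁻⁸ < Ksp = 1.36×10⁻⁶, so the solution is unsaturated and no precipitate forms.

No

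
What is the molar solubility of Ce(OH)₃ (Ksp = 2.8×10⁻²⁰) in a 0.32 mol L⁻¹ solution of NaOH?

8.5×10⁻¹⁹ M

Ce(OH)₃(s) ⇌ Ce³⁺(aq) + 3 OH⁻(aq)
The solution already contains OH⁻ at 0.32 mol L⁻¹. Let s be the molar solubility of Ce(OH)₃.
[OH⁻] ≈ 0.32 mol L⁻¹ (common ion dominates); [Ce³⁺] = s.
Ksp = [Ce³⁺][OH⁻]^3 = s(0.32)^3
s = 2.8×10⁻²⁰ / (0.32)^3 = 8.5×10⁻¹⁹
s = 8.5×10⁻¹⁹ mol L⁻¹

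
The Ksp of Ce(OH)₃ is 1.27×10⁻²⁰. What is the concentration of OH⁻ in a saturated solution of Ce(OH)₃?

1.40×10⁻⁵ M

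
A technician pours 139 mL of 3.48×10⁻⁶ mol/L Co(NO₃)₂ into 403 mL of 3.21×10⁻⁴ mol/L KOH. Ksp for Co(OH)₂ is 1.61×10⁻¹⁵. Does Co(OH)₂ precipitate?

After mixing, V = 139 mL + 403 mL = 542 mL.
[Co²⁺] = (3.48×10⁻⁶)(139)/542 = 8.92×10⁻⁷ mol/L
[OH⁻] = (3.21×10⁻⁴)(403)/542 = 2.39×10⁻⁴ mol/L
Q = [Co²⁺][OH⁻]^2 = 5.08×10⁻¹⁴
Q = 5.08×10⁻¹⁴ > Ksp = 1.61×10⁻¹⁵, so the solution is supersaturated and Co(OH)₂ precipitates.

Yes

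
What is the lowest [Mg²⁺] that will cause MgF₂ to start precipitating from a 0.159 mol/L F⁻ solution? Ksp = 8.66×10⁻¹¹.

3.43×10⁻⁹ M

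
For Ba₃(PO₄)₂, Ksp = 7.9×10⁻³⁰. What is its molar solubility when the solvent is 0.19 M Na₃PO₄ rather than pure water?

2.0×10⁻¹⁰ M

Ba₃(PO₄)₂(s) ⇌ 3 Ba²⁺(aq) + 2 PO₄³⁻(aq)
PO₄³⁻ is already present at 0.19 M. If s mol/L of Ba₃(PO₄)₂ dissolves, [Ba²⁺] = 3s while [PO₄³⁻] ≈ 0.19 M.
Ksp = [Ba²⁺]^3[PO₄³⁻]^2 = (3s)^3(0.19)^2
(3s)^3 = 7.9×10⁻³⁰ / (0.19)^2 = 2.2×10⁻²⁸
s = 2.0×10⁻¹⁰ M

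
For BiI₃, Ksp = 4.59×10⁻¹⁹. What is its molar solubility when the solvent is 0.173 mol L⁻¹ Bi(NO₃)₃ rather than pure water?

4.61×10⁻⁷ M

BiI₃(s) ⇌ Bi³⁺(aq) + 3 I⁻(aq)
The solution already contains Bi³⁺ at 0.173 mol L⁻¹. Let s be the molar solubility of BiI₃.
[Bi³⁺] ≈ 0.173 mol L⁻¹ (common ion dominates); [I⁻] = 3s.
Ksp = [Bi³⁺][I⁻]^3 = (0.173)(3s)^3
(3s)^3 = 4.59×10⁻¹⁹ / (0.173) = 2.65×10⁻¹⁸
s = 4.61×10⁻⁷ mol L⁻¹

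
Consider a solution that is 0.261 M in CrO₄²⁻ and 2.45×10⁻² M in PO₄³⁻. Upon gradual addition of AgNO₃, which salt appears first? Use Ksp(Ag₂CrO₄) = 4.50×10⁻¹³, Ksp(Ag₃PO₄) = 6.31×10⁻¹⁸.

Precipitation of each salt begins when its ion product equals Ksp.
For Ag₂CrO₄: [Ag⁺] = (Ksp/[CrO₄²⁻])^(1/2) = 1.31×10⁻⁶ M
For Ag₃PO₄: [Ag⁺] = (Ksp/[PO₄³⁻])^(1/3) = 6.36×10⁻⁶ M
Ag₂CrO₄ requires the lower [Ag⁺], so it precipitates first.

Ag₂CrO₄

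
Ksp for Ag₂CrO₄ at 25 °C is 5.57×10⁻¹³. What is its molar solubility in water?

5.18×10⁻⁵ M

Ag₂CrO₄(s) ⇌ 2 Ag⁺(aq) + CrO₄²⁻(aq)
Let s be the molar solubility. Then [Ag⁺] = 2s and [CrO₄²⁻] = s.
Ksp = [Ag⁺]^2[CrO₄²⁻] = (2s)^2 · s = 4s^3
4s^3 = 5.57×10⁻¹³  ⇒  s^3 = 1.39×10⁻¹³
Taking the 3rd root, s = 5.18×10⁻⁵ M.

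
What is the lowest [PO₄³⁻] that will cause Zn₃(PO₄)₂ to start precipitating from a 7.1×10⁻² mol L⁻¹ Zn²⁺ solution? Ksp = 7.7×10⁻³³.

4.6×10⁻¹⁵ M

A salt starts to precipitate once the ion product Q reaches its Ksp.
Zn₃(PO₄)₂(s) ⇌ 3 Zn²⁺(aq) + 2 PO₄³⁻(aq)
Ksp = [Zn²⁺]^3[PO₄³⁻]^2 = [PO₄³⁻]^2(7.1×10⁻²)^3
[PO₄³⁻]^2 = 7.7×10⁻³³ / (7.1×10⁻²)^3 = 2.2×10⁻²⁹
[PO₄³⁻] = 4.6×10⁻¹⁵ mol L⁻¹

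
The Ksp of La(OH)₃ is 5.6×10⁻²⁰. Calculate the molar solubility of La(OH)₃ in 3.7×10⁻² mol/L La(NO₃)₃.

3.8×10⁻⁷ M

La(OH)₃(s) ⇌ La³⁺(aq) + 3 OH⁻(aq)
Let s be the solubility of La(OH)₃ here. The common ion gives [La³⁺] ≈ 3.7×10⁻² mol/L, and [OH⁻] = 3s.
Ksp = [La³⁺][OH⁻]^3 = (3.7×10⁻²)(3s)^3
(3s)^3 = 5.6×10⁻²⁰ / (3.7×10⁻²) = 1.5×10⁻¹⁸
s = 3.8×10⁻⁷ mol/L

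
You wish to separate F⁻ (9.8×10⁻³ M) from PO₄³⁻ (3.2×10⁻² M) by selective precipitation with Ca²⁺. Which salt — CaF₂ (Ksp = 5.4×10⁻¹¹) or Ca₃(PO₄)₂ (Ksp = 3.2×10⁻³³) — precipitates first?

Ca₃(PO₄)₂

A salt starts to precipitate once the ion product Q reaches its Ksp.
For CaF₂: [Ca²⁺] = (Ksp/[F⁻]^2) = 5.6×10⁻⁷ M
For Ca₃(PO₄)₂: [Ca²⁺] = (Ksp/[PO₄³⁻]^2)^(1/3) = 1.5×10⁻¹⁰ M
Since Ca₃(PO₄)₂ needs less Ca²⁺ to reach saturation, it precipitates first.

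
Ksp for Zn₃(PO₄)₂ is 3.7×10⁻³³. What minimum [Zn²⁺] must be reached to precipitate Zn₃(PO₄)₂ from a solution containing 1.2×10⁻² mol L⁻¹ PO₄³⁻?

3.0×10⁻¹⁰ M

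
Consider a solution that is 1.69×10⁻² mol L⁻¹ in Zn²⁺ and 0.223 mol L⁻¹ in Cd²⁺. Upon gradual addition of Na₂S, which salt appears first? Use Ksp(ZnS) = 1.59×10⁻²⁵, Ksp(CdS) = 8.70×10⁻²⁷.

CdS

A salt starts to precipitate once the ion product Q reaches its Ksp.
For ZnS: [S²⁻] = (Ksp/[Zn²⁺]) = 9.41×10⁻²⁴ mol L⁻¹
For CdS: [S²⁻] = (Ksp/[Cd²⁺]) = 3.90×10⁻²⁶ mol L⁻¹
CdS requires the lower [S²⁻], so it precipitates first.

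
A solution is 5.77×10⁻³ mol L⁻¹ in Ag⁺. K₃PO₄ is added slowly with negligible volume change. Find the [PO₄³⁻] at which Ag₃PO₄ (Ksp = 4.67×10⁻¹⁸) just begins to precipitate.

2.43×10⁻¹¹ M

A salt starts to precipitate once the ion product Q reaches its Ksp.
Ag₃PO₄(s) ⇌ 3 Ag⁺(aq) + PO₄³⁻(aq)
Ksp = [Ag⁺]^3[PO₄³⁻] = [PO₄³⁻](5.77×10⁻³)^3
[PO₄³⁻] = 4.67×10⁻¹⁸ / (5.77×10⁻³)^3 = 2.43×10⁻¹¹
[PO₄³⁻] = 2.43×10⁻¹¹ mol L⁻¹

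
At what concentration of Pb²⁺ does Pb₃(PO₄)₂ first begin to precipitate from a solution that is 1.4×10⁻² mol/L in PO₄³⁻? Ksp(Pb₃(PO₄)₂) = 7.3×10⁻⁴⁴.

Precipitation begins when Q = Ksp.
Pb₃(PO₄)₂(s) ⇌ 3 Pb²⁺(aq) + 2 PO₄³⁻(aq)
Ksp = [Pb²⁺]^3[PO₄³⁻]^2 = [Pb²⁺]^3(1.4×10⁻²)^2
[Pb²⁺]^3 = 7.3×10⁻⁴⁴ / (1.4×10⁻²)^2 = 3.7×10⁻⁴⁰
[Pb²⁺] = 7.2×10⁻¹⁴ mol/L

7.2×10⁻¹⁴ M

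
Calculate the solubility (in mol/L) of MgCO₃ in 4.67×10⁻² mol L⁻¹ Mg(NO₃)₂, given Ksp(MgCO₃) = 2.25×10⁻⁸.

4.82×10⁻⁷ M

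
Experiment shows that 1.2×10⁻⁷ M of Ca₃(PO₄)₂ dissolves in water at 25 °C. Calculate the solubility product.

Ksp = 2.7×10⁻³³

Ca₃(PO₄)₂(s) ⇌ 3 Ca²⁺(aq) + 2 PO₄³⁻(aq)
Call the molar solubility s, so that [Ca²⁺] = 3s and [PO₄³⁻] = 2s.
Ksp = [Ca²⁺]^3[PO₄³⁻]^2 = (3s)^3 · (2s)^2 = 108s^5
Ksp = 108 × (1.2×10⁻⁷)^5 = 2.7×10⁻³³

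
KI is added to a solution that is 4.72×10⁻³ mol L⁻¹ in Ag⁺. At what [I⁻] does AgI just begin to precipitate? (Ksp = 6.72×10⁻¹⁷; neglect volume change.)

The threshold for precipitation is Q = Ksp.
AgI(s) ⇌ Ag⁺(aq) + I⁻(aq)
Ksp = [Ag⁺][I⁻] = [I⁻](4.72×10⁻³)
[I⁻] = 6.72×10⁻¹⁷ / (4.72×10⁻³) = 1.42×10⁻¹⁴
[I⁻] = 1.42×10⁻¹⁴ mol L⁻¹

1.42×10⁻¹⁴ M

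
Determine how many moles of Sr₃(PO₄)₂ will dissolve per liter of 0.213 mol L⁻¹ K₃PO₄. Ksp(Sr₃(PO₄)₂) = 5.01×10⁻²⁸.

7.42×10⁻¹⁰ M

Sr₃(PO₄)₂(s) ⇌ 3 Sr²⁺(aq) + 2 PO₄³⁻(aq)
The solution already contains PO₄³⁻ at 0.213 mol L⁻¹. Let s be the molar solubility of Sr₃(PO₄)₂.
[PO₄³⁻] ≈ 0.213 mol L⁻¹ (common ion dominates); [Sr²⁺] = 3s.
Ksp = [Sr²⁺]^3[PO₄³⁻]^2 = (3s)^3(0.213)^2
(3s)^3 = 5.01×10⁻²⁸ / (0.213)^2 = 1.10×10⁻²⁶
s = 7.42×10⁻¹⁰ mol L⁻¹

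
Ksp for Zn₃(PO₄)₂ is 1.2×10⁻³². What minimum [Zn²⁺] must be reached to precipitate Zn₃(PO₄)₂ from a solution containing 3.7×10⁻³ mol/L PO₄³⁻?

9.6×10⁻¹⁰ M

The threshold for precipitation is Q = Ksp.
Zn₃(PO₄)₂(s) ⇌ 3 Zn²⁺(aq) + 2 PO₄³⁻(aq)
Ksp = [Zn²⁺]^3[PO₄³⁻]^2 = [Zn²⁺]^3(3.7×10⁻³)^2
[Zn²⁺]^3 = 1.2×10⁻³² / (3.7×10⁻³)^2 = 8.8×10⁻²⁸
[Zn²⁺] = 9.6×10⁻¹⁰ mol/L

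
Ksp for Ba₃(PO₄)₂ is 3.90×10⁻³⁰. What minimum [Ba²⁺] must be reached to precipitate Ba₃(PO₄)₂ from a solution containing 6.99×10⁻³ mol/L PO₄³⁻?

4.31×10⁻⁹ M

Precipitation of each salt begins when its ion product equals Ksp.
Ba₃(PO₄)₂(s) ⇌ 3 Ba²⁺(aq) + 2 PO₄³⁻(aq)
Ksp = [Ba²⁺]^3[PO₄³⁻]^2 = [Ba²⁺]^3(6.99×10⁻³)^2
[Ba²⁺]^3 = 3.90×10⁻³⁰ / (6.99×10⁻³)^2 = 7.98×10⁻²⁶
[Ba²⁺] = 4.31×10⁻⁹ mol/L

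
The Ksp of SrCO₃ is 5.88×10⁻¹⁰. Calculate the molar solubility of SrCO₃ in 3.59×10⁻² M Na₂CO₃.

1.64×10⁻⁸ M

SrCO₃(s) ⇌ Sr²⁺(aq) + CO₃²⁻(aq)
CO₃²⁻ is already present at 3.59×10⁻² M. If s mol/L of SrCO₃ dissolves, [Sr²⁺] = s while [CO₃²⁻] ≈ 3.59×10⁻² M.
Ksp = [Sr²⁺][CO₃²⁻] = s(3.59×10⁻²)
s = 5.88×10⁻¹⁰ / (3.59×10⁻²) = 1.64×10⁻⁸
s = 1.64×10⁻⁸ M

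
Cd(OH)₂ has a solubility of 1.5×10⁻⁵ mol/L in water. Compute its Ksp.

Ksp = 1.4×10⁻¹⁴

Cd(OH)₂(s) ⇌ Cd²⁺(aq) + 2 OH⁻(aq)
For each mole of Cd(OH)₂ that dissolves per liter, [Cd²⁺] = s and [OH⁻] = 2s; let s denote this solubility.
Ksp = [Cd²⁺][OH⁻]^2 = s · (2s)^2 = 4s^3
Ksp = 4 × (1.5×10⁻⁵)^3 = 1.4×10⁻¹⁴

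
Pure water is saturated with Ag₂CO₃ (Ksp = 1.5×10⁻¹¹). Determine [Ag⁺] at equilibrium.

Ag₂CO₃(s) ⇌ 2 Ag⁺(aq) + CO₃²⁻(aq)
With molar solubility s: [Ag⁺] = 2s, [CO₃²⁻] = s.
Ksp = [Ag⁺]^2[CO₃²⁻] = (2s)^2 · s = 4s^3 = 1.5×10⁻¹¹
s = 1.6×10⁻⁴ M
[Ag⁺] = 2s = 3.1×10⁻⁴ M

3.1×10⁻⁴ M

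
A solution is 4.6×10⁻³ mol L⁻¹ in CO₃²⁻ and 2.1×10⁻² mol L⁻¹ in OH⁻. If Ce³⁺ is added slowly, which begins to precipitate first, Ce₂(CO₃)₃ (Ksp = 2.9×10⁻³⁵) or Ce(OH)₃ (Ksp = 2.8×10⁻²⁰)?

Each salt precipitates once Q = Ksp for that salt.
For Ce₂(CO₃)₃: [Ce³⁺] = (Ksp/[CO₃²⁻]^3)^(1/2) = 1.7×10⁻¹⁴ mol L⁻¹
For Ce(OH)₃: [Ce³⁺] = (Ksp/[OH⁻]^3) = 3.0×10⁻¹⁵ mol L⁻¹
Since Ce(OH)₃ needs less Ce³⁺ to reach saturation, it precipitates first.

Ce(OH)₃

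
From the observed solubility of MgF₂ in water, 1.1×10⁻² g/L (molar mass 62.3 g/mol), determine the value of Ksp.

s = (1.1×10⁻² g L⁻¹)/(62.3 g mol⁻¹) = 1.766×10⁻⁴ M
MgF₂(s) ⇌ Mg²⁺(aq) + 2 F⁻(aq)
Call the molar solubility s, so that [Mg²⁺] = s and [F⁻] = 2s.
Ksp = [Mg²⁺][F⁻]^2 = s · (2s)^2 = 4s^3
Ksp = 4 × (1.766×10⁻⁴)^3 = 2.2×10⁻¹¹

Ksp = 2.2×10⁻¹¹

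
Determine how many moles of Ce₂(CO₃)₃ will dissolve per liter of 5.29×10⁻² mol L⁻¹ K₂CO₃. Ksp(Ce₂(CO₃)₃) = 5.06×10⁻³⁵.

2.92×10⁻¹⁶ M

Ce₂(CO₃)₃(s) ⇌ 2 Ce³⁺(aq) + 3 CO₃²⁻(aq)
CO₃²⁻ is already present at 5.29×10⁻² mol L⁻¹. If s mol/L of Ce₂(CO₃)₃ dissolves, [Ce³⁺] = 2s while [CO₃²⁻] ≈ 5.29×10⁻² mol L⁻¹.
Ksp = [Ce³⁺]^2[CO₃²⁻]^3 = (2s)^2(5.29×10⁻²)^3
(2s)^2 = 5.06×10⁻³⁵ / (5.29×10⁻²)^3 = 3.42×10⁻³¹
s = 2.92×10⁻¹⁶ mol L⁻¹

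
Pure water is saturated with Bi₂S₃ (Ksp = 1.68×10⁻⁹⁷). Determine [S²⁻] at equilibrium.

5.19×10⁻²⁰ M

Bi₂S₃(s) ⇌ 2 Bi³⁺(aq) + 3 S²⁻(aq)
If s mol/L of Bi₂S₃ dissolves, [Bi³⁺] = 2s and [S²⁻] = 3s.
Ksp = [Bi³⁺]^2[S²⁻]^3 = (2s)^2 · (3s)^3 = 108s^5 = 1.68×10⁻⁹⁷
s = 1.73×10⁻²⁰ M
[S²⁻] = 3s = 5.19×10⁻²⁰ M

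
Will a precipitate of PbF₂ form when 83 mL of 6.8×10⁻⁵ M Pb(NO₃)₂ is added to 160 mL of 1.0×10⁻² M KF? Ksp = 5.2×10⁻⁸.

After mixing, V = 83 mL + 160 mL = 243 mL.
[Pb²⁺] = (6.8×10⁻⁵)(83)/243 = 2.3×10⁻⁵ M
[F⁻] = (1.0×10⁻²)(160)/243 = 6.6×10⁻³ M
Q = [Pb²⁺][F⁻]^2 = 1.0×10⁻⁹
Since Q (1.0×10⁻⁹) is less than Ksp (5.2×10⁻⁸), no PbF₂ precipitates.

No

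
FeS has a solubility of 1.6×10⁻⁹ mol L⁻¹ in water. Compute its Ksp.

FeS(s) ⇌ Fe²⁺(aq) + S²⁻(aq)
Call the molar solubility s, so that [Fe²⁺] = s and [S²⁻] = s.
Ksp = [Fe²⁺][S²⁻] = s · s = s^2
Ksp = (1.6×10⁻⁹)^2 = 2.6×10⁻¹⁸

Ksp = 2.6×10⁻¹⁸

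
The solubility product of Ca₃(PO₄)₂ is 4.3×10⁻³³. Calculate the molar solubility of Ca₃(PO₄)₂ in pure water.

1.3×10⁻⁷ M

Ca₃(PO₄)₂(s) ⇌ 3 Ca²⁺(aq) + 2 PO₄³⁻(aq)
If s mol/L of Ca₃(PO₄)₂ dissolves, [Ca²⁺] = 3s and [PO₄³⁻] = 2s.
Ksp = [Ca²⁺]^3[PO₄³⁻]^2 = (3s)^3 · (2s)^2 = 108s^5
108s^5 = 4.3×10⁻³³  ⇒  s^5 = 4.0×10⁻³⁵
s = 1.3×10⁻⁷ M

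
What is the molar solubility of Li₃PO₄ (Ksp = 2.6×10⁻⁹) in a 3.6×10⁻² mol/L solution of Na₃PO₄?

1.4×10⁻³ M

Li₃PO₄(s) ⇌ 3 Li⁺(aq) + PO₄³⁻(aq)
PO₄³⁻ is already present at 3.6×10⁻² mol/L. If s mol/L of Li₃PO₄ dissolves, [Li⁺] = 3s while [PO₄³⁻] ≈ 3.6×10⁻² mol/L.
Ksp = [Li⁺]^3[PO₄³⁻] = (3s)^3(3.6×10⁻²)
(3s)^3 = 2.6×10⁻⁹ / (3.6×10⁻²) = 7.2×10⁻⁸
s = 1.4×10⁻³ mol/L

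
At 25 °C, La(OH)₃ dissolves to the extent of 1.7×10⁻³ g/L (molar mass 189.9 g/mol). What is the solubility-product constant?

Molar solubility s = (1.7×10⁻³ g/L) / (189.9 g/mol) = 8.952×10⁻⁶ mol/L
La(OH)₃(s) ⇌ La³⁺(aq) + 3 OH⁻(aq)
For each mole of La(OH)₃ that dissolves per liter, [La³⁺] = s and [OH⁻] = 3s; let s denote this solubility.
Ksp = [La³⁺][OH⁻]^3 = s · (3s)^3 = 27s^4
Ksp = 27 × (8.952×10⁻⁶)^4 = 1.7×10⁻¹⁹

Ksp = 1.7×10⁻¹⁹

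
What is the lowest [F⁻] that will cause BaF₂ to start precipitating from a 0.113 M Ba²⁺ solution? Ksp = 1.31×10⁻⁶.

Precipitation begins when Q = Ksp.
BaF₂(s) ⇌ Ba²⁺(aq) + 2 F⁻(aq)
Ksp = [Ba²⁺][F⁻]^2 = [F⁻]^2(0.113)
[F⁻]^2 = 1.31×10⁻⁶ / (0.113) = 1.16×10⁻⁵
[F⁻] = 3.40×10⁻³ M

3.40×10⁻³ M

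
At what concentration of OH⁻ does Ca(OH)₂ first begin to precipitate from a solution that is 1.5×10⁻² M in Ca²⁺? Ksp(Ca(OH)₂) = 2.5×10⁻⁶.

1.3×10⁻² M

Each salt precipitates once Q = Ksp for that salt.
Ca(OH)₂(s) ⇌ Ca²⁺(aq) + 2 OH⁻(aq)
Ksp = [Ca²⁺][OH⁻]^2 = [OH⁻]^2(1.5×10⁻²)
[OH⁻]^2 = 2.5×10⁻⁶ / (1.5×10⁻²) = 1.7×10⁻⁴
[OH⁻] = 1.3×10⁻² M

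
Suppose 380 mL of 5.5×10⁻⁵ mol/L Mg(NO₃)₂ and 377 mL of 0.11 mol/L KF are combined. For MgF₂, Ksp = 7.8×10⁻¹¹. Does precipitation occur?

Yes

The combined volume is 757 mL.
[Mg²⁺] = (5.5×10⁻⁵)(380)/757 = 2.8×10⁻⁵ mol/L
[F⁻] = (0.11)(377)/757 = 5.5×10⁻² mol/L
Q = [Mg²⁺][F⁻]^2 = 8.3×10⁻⁸
Q = 8.3×10⁻⁸ > Ksp = 7.8×10⁻¹¹, so the solution is supersaturated and MgF₂ precipitates.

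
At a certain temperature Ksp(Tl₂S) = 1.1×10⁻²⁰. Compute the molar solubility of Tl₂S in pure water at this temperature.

Tl₂S(s) ⇌ 2 Tl⁺(aq) + S²⁻(aq)
If s mol/L of Tl₂S dissolves, [Tl⁺] = 2s and [S²⁻] = s.
Ksp = [Tl⁺]^2[S²⁻] = (2s)^2 · s = 4s^3
4s^3 = 1.1×10⁻²⁰  ⇒  s^3 = 2.8×10⁻²¹
s = (2.8×10⁻²¹)^(1/3) = 1.4×10⁻⁷ M

1.4×10⁻⁷ M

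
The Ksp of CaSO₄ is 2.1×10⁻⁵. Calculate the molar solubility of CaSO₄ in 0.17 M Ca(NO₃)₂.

CaSO₄(s) ⇌ Ca²⁺(aq) + SO₄²⁻(aq)
With Ca²⁺ already at 0.17 M and s small, take [Ca²⁺] ≈ 0.17 M and [SO₄²⁻] = s.
Ksp = [Ca²⁺][SO₄²⁻] = (0.17)s
s = 2.1×10⁻⁵ / (0.17) = 1.2×10⁻⁴
s = 1.2×10⁻⁴ M

1.2×10⁻⁴ M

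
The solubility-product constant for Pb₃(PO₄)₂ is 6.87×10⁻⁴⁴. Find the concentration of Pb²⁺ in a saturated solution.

2.74×10⁻⁹ M

Pb₃(PO₄)₂(s) ⇌ 3 Pb²⁺(aq) + 2 PO₄³⁻(aq)
Call the molar solubility s, so that [Pb²⁺] = 3s and [PO₄³⁻] = 2s.
Ksp = [Pb²⁺]^3[PO₄³⁻]^2 = (3s)^3 · (2s)^2 = 108s^5 = 6.87×10⁻⁴⁴
s = 9.13×10⁻¹⁰ M
[Pb²⁺] = 3s = 2.74×10⁻⁹ M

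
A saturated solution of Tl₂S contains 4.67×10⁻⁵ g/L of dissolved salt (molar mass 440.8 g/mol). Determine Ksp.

Ksp = 4.76×10⁻²¹

Molar solubility s = (4.67×10⁻⁵ g/L) / (440.8 g/mol) = 1.0594×10⁻⁷ mol/L
Tl₂S(s) ⇌ 2 Tl⁺(aq) + S²⁻(aq)
Call the molar solubility s, so that [Tl⁺] = 2s and [S²⁻] = s.
Ksp = [Tl⁺]^2[S²⁻] = (2s)^2 · s = 4s^3
Ksp = 4 × (1.0594×10⁻⁷)^3 = 4.76×10⁻²¹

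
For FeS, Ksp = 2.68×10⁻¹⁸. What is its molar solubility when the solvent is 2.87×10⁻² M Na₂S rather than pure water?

FeS(s) ⇌ Fe²⁺(aq) + S²⁻(aq)
With S²⁻ already at 2.87×10⁻² M and s small, take [S²⁻] ≈ 2.87×10⁻² M and [Fe²⁺] = s.
Ksp = [Fe²⁺][S²⁻] = s(2.87×10⁻²)
s = 2.68×10⁻¹⁸ / (2.87×10⁻²) = 9.34×10⁻¹⁷
s = 9.34×10⁻¹⁷ M

9.34×10⁻¹⁷ M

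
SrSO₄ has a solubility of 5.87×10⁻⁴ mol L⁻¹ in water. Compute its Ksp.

SrSO₄(s) ⇌ Sr²⁺(aq) + SO₄²⁻(aq)
Let s be the molar solubility. Then [Sr²⁺] = s and [SO₄²⁻] = s.
Ksp = [Sr²⁺][SO₄²⁻] = s · s = s^2
Ksp = (5.87×10⁻⁴)^2 = 3.45×10⁻⁷

Ksp = 3.45×10⁻⁷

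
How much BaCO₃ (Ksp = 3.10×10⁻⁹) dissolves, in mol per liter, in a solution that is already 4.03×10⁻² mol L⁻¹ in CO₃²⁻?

7.69×10⁻⁸ M

BaCO₃(s) ⇌ Ba²⁺(aq) + CO₃²⁻(aq)
The solution already contains CO₃²⁻ at 4.03×10⁻² mol L⁻¹. Let s be the molar solubility of BaCO₃.
[CO₃²⁻] ≈ 4.03×10⁻² mol L⁻¹ (common ion dominates); [Ba²⁺] = s.
Ksp = [Ba²⁺][CO₃²⁻] = s(4.03×10⁻²)
s = 3.10×10⁻⁹ / (4.03×10⁻²) = 7.69×10⁻⁸
s = 7.69×10⁻⁸ mol L⁻¹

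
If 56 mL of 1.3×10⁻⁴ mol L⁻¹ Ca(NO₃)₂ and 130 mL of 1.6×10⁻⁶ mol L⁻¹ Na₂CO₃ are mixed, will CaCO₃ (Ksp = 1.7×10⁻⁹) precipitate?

Total volume after mixing = 56 + 130 = 186 mL.
[Ca²⁺] = (1.3×10⁻⁴)(56)/186 = 3.9×10⁻⁵ mol L⁻¹
[CO₃²⁻] = (1.6×10⁻⁶)(130)/186 = 1.1×10⁻⁶ mol L⁻¹
Q = [Ca²⁺][CO₃²⁻] = 4.4×10⁻¹¹
Q = 4.4×10⁻¹¹ < Ksp = 1.7×10⁻⁹, so the solution is unsaturated and no precipitate forms.

No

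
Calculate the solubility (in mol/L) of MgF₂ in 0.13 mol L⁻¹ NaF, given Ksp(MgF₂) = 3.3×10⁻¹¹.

2.0×10⁻⁹ M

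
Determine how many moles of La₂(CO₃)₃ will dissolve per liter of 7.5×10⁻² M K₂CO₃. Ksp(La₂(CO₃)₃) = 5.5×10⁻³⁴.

La₂(CO₃)₃(s) ⇌ 2 La³⁺(aq) + 3 CO₃²⁻(aq)
CO₃²⁻ is already present at 7.5×10⁻² M. If s mol/L of La₂(CO₃)₃ dissolves, [La³⁺] = 2s while [CO₃²⁻] ≈ 7.5×10⁻² M.
Ksp = [La³⁺]^2[CO₃²⁻]^3 = (2s)^2(7.5×10⁻²)^3
(2s)^2 = 5.5×10⁻³⁴ / (7.5×10⁻²)^3 = 1.3×10⁻³⁰
s = 5.7×10⁻¹⁶ M

5.7×10⁻¹⁶ M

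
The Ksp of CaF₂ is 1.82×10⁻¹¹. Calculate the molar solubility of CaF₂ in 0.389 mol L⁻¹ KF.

CaF₂(s) ⇌ Ca²⁺(aq) + 2 F⁻(aq)
F⁻ is already present at 0.389 mol L⁻¹. If s mol/L of CaF₂ dissolves, [Ca²⁺] = s while [F⁻] ≈ 0.389 mol L⁻¹.
Ksp = [Ca²⁺][F⁻]^2 = s(0.389)^2
s = 1.82×10⁻¹¹ / (0.389)^2 = 1.20×10⁻¹⁰
s = 1.20×10⁻¹⁰ mol L⁻¹

1.20×10⁻¹⁰ M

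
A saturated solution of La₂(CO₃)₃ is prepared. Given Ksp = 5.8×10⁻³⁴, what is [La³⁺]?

La₂(CO₃)₃(s) ⇌ 2 La³⁺(aq) + 3 CO₃²⁻(aq)
If s mol/L of La₂(CO₃)₃ dissolves, [La³⁺] = 2s and [CO₃²⁻] = 3s.
Ksp = [La³⁺]^2[CO₃²⁻]^3 = (2s)^2 · (3s)^3 = 108s^5 = 5.8×10⁻³⁴
s = 8.8×10⁻⁸ mol/L
[La³⁺] = 2s = 1.8×10⁻⁷ mol/L

1.8×10⁻⁷ M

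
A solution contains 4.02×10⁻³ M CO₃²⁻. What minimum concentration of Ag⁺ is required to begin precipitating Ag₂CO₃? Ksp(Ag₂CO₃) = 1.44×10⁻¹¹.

5.99×10⁻⁵ M

Each salt precipitates once Q = Ksp for that salt.
Ag₂CO₃(s) ⇌ 2 Ag⁺(aq) + CO₃²⁻(aq)
Ksp = [Ag⁺]^2[CO₃²⁻] = [Ag⁺]^2(4.02×10⁻³)
[Ag⁺]^2 = 1.44×10⁻¹¹ / (4.02×10⁻³) = 3.58×10⁻⁹
[Ag⁺] = 5.99×10⁻⁵ M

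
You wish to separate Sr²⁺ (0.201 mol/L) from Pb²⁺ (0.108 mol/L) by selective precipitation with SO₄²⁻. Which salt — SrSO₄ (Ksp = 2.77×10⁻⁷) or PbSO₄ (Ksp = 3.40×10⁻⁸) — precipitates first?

PbSO₄

Each salt precipitates once Q = Ksp for that salt.
For SrSO₄: [SO₄²⁻] = (Ksp/[Sr²⁺]) = 1.38×10⁻⁶ mol/L
For PbSO₄: [SO₄²⁻] = (Ksp/[Pb²⁺]) = 3.15×10⁻⁷ mol/L
Since PbSO₄ needs less SO₄²⁻ to reach saturation, it precipitates first.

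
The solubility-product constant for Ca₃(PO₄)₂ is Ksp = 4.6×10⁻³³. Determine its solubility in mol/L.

1.3×10⁻⁷ M

Ca₃(PO₄)₂(s) ⇌ 3 Ca²⁺(aq) + 2 PO₄³⁻(aq)
With molar solubility s: [Ca²⁺] = 3s, [PO₄³⁻] = 2s.
Ksp = [Ca²⁺]^3[PO₄³⁻]^2 = (3s)^3 · (2s)^2 = 108s^5
108s^5 = 4.6×10⁻³³  ⇒  s^5 = 4.3×10⁻³⁵
Taking the 5th root, s = 1.3×10⁻⁷ M.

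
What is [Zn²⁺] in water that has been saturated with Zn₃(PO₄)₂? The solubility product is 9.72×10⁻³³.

Zn₃(PO₄)₂(s) ⇌ 3 Zn²⁺(aq) + 2 PO₄³⁻(aq)
Call the molar solubility s, so that [Zn²⁺] = 3s and [PO₄³⁻] = 2s.
Ksp = [Zn²⁺]^3[PO₄³⁻]^2 = (3s)^3 · (2s)^2 = 108s^5 = 9.72×10⁻³³
s = 1.55×10⁻⁷ M
[Zn²⁺] = 3s = 4.66×10⁻⁷ M

4.66×10⁻⁷ M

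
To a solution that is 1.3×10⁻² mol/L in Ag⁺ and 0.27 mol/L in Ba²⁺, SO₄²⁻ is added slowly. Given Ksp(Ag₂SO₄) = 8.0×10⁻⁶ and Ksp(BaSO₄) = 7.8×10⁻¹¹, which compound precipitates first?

Precipitation begins when Q = Ksp.
For Ag₂SO₄: [SO₄²⁻] = (Ksp/[Ag⁺]^2) = 4.7×10⁻² mol/L
For BaSO₄: [SO₄²⁻] = (Ksp/[Ba²⁺]) = 2.9×10⁻¹⁰ mol/L
BaSO₄ requires the lower [SO₄²⁻], so it precipitates first.

BaSO₄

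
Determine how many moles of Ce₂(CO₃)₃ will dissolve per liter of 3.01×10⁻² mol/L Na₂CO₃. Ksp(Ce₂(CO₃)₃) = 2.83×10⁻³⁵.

Ce₂(CO₃)₃(s) ⇌ 2 Ce³⁺(aq) + 3 CO₃²⁻(aq)
CO₃²⁻ is already present at 3.01×10⁻² mol/L. If s mol/L of Ce₂(CO₃)₃ dissolves, [Ce³⁺] = 2s while [CO₃²⁻] ≈ 3.01×10⁻² mol/L.
Ksp = [Ce³⁺]^2[CO₃²⁻]^3 = (2s)^2(3.01×10⁻²)^3
(2s)^2 = 2.83×10⁻³⁵ / (3.01×10⁻²)^3 = 1.04×10⁻³⁰
s = 5.09×10⁻¹⁶ mol/L

5.09×10⁻¹⁶ M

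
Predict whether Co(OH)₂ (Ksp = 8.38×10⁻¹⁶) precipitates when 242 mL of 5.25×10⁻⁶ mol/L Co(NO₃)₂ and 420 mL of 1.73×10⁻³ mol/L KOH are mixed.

Yes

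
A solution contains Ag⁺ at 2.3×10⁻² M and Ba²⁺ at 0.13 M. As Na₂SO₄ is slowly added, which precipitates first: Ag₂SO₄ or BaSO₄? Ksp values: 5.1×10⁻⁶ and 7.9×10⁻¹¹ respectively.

BaSO₄

Precipitation of each salt begins when its ion product equals Ksp.
For Ag₂SO₄: [SO₄²⁻] = (Ksp/[Ag⁺]^2) = 9.6×10⁻³ M
For BaSO₄: [SO₄²⁻] = (Ksp/[Ba²⁺]) = 6.1×10⁻¹⁰ M
Since BaSO₄ needs less SO₄²⁻ to reach saturation, it precipitates first.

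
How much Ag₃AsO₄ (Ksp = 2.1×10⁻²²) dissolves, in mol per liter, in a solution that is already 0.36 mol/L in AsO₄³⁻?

2.8×10⁻⁸ M

Ag₃AsO₄(s) ⇌ 3 Ag⁺(aq) + AsO₄³⁻(aq)
AsO₄³⁻ is already present at 0.36 mol/L. If s mol/L of Ag₃AsO₄ dissolves, [Ag⁺] = 3s while [AsO₄³⁻] ≈ 0.36 mol/L.
Ksp = [Ag⁺]^3[AsO₄³⁻] = (3s)^3(0.36)
(3s)^3 = 2.1×10⁻²² / (0.36) = 5.8×10⁻²²
s = 2.8×10⁻⁸ mol/L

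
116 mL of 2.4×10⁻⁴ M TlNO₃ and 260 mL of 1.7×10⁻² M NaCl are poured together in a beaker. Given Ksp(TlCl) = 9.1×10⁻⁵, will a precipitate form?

After mixing, V = 116 mL + 260 mL = 376 mL.
[Tl⁺] = (2.4×10⁻⁴)(116)/376 = 7.4×10⁻⁵ M
[Cl⁻] = (1.7×10⁻²)(260)/376 = 1.2×10⁻² M
Q = [Tl⁺][Cl⁻] = 8.7×10⁻⁷
Q < Ksp (8.7×10⁻⁷ vs 9.1×10⁻⁵); the solution remains unsaturated and no precipitate forms.

No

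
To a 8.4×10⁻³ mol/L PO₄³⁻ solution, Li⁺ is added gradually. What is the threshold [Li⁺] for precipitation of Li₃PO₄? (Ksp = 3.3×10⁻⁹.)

A salt starts to precipitate once the ion product Q reaches its Ksp.
Li₃PO₄(s) ⇌ 3 Li⁺(aq) + PO₄³⁻(aq)
Ksp = [Li⁺]^3[PO₄³⁻] = [Li⁺]^3(8.4×10⁻³)
[Li⁺]^3 = 3.3×10⁻⁹ / (8.4×10⁻³) = 3.9×10⁻⁷
[Li⁺] = 7.3×10⁻³ mol/L

7.3×10⁻³ M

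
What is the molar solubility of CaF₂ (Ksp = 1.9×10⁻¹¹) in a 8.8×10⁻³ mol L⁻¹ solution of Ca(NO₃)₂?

CaF₂(s) ⇌ Ca²⁺(aq) + 2 F⁻(aq)
With Ca²⁺ already at 8.8×10⁻³ mol L⁻¹ and s small, take [Ca²⁺] ≈ 8.8×10⁻³ mol L⁻¹ and [F⁻] = 2s.
Ksp = [Ca²⁺][F⁻]^2 = (8.8×10⁻³)(2s)^2
(2s)^2 = 1.9×10⁻¹¹ / (8.8×10⁻³) = 2.2×10⁻⁹
s = 2.3×10⁻⁵ mol L⁻¹

2.3×10⁻⁵ M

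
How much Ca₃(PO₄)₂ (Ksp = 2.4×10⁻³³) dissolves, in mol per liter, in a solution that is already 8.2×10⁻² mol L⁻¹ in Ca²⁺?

Ca₃(PO₄)₂(s) ⇌ 3 Ca²⁺(aq) + 2 PO₄³⁻(aq)
The solution already contains Ca²⁺ at 8.2×10⁻² mol L⁻¹. Let s be the molar solubility of Ca₃(PO₄)₂.
[Ca²⁺] ≈ 8.2×10⁻² mol L⁻¹ (common ion dominates); [PO₄³⁻] = 2s.
Ksp = [Ca²⁺]^3[PO₄³⁻]^2 = (8.2×10⁻²)^3(2s)^2
(2s)^2 = 2.4×10⁻³³ / (8.2×10⁻²)^3 = 4.4×10⁻³⁰
s = 1.0×10⁻¹⁵ mol L⁻¹

1.0×10⁻¹⁵ M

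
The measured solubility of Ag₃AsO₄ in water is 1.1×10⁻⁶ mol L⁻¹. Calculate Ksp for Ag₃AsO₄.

Ksp = 4.0×10⁻²³

Ag₃AsO₄(s) ⇌ 3 Ag⁺(aq) + AsO₄³⁻(aq)
Call the molar solubility s, so that [Ag⁺] = 3s and [AsO₄³⁻] = s.
Ksp = [Ag⁺]^3[AsO₄³⁻] = (3s)^3 · s = 27s^4
Ksp = 27 × (1.1×10⁻⁶)^4 = 4.0×10⁻²³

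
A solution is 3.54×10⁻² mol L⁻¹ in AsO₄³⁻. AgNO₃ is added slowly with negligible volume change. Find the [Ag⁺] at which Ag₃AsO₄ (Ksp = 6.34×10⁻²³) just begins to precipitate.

1.21×10⁻⁷ M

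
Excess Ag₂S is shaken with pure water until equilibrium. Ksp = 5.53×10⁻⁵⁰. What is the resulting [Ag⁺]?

4.80×10⁻¹⁷ M

Ag₂S(s) ⇌ 2 Ag⁺(aq) + S²⁻(aq)
For each mole of Ag₂S that dissolves per liter, [Ag⁺] = 2s and [S²⁻] = s; let s denote this solubility.
Ksp = [Ag⁺]^2[S²⁻] = (2s)^2 · s = 4s^3 = 5.53×10⁻⁵⁰
s = 2.40×10⁻¹⁷ M
[Ag⁺] = 2s = 4.80×10⁻¹⁷ M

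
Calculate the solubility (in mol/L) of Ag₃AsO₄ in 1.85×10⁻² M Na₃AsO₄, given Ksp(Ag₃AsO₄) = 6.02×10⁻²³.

Ag₃AsO₄(s) ⇌ 3 Ag⁺(aq) + AsO₄³⁻(aq)
With AsO₄³⁻ already at 1.85×10⁻² M and s small, take [AsO₄³⁻] ≈ 1.85×10⁻² M and [Ag⁺] = 3s.
Ksp = [Ag⁺]^3[AsO₄³⁻] = (3s)^3(1.85×10⁻²)
(3s)^3 = 6.02×10⁻²³ / (1.85×10⁻²) = 3.25×10⁻²¹
s = 4.94×10⁻⁸ M

4.94×10⁻⁸ M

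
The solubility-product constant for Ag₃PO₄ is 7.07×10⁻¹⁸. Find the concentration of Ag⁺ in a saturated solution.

Ag₃PO₄(s) ⇌ 3 Ag⁺(aq) + PO₄³⁻(aq)
For each mole of Ag₃PO₄ that dissolves per liter, [Ag⁺] = 3s and [PO₄³⁻] = s; let s denote this solubility.
Ksp = [Ag⁺]^3[PO₄³⁻] = (3s)^3 · s = 27s^4 = 7.07×10⁻¹⁸
s = 2.26×10⁻⁵ mol/L
[Ag⁺] = 3s = 6.79×10⁻⁵ mol/L

6.79×10⁻⁵ M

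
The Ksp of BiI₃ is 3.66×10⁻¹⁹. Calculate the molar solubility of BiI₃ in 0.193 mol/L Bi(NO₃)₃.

4.13×10⁻⁷ M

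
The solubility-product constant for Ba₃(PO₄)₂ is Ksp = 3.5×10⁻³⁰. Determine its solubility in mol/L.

Ba₃(PO₄)₂(s) ⇌ 3 Ba²⁺(aq) + 2 PO₄³⁻(aq)
With molar solubility s: [Ba²⁺] = 3s, [PO₄³⁻] = 2s.
Ksp = [Ba²⁺]^3[PO₄³⁻]^2 = (3s)^3 · (2s)^2 = 108s^5
108s^5 = 3.5×10⁻³⁰  ⇒  s^5 = 3.2×10⁻³²
Taking the 5th root, s = 5.0×10⁻⁷ mol L⁻¹.

5.0×10⁻⁷ M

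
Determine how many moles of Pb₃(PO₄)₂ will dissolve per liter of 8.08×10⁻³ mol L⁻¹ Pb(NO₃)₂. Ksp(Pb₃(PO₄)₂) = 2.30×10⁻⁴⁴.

1.04×10⁻¹⁹ M

Pb₃(PO₄)₂(s) ⇌ 3 Pb²⁺(aq) + 2 PO₄³⁻(aq)
The solution already contains Pb²⁺ at 8.08×10⁻³ mol L⁻¹. Let s be the molar solubility of Pb₃(PO₄)₂.
[Pb²⁺] ≈ 8.08×10⁻³ mol L⁻¹ (common ion dominates); [PO₄³⁻] = 2s.
Ksp = [Pb²⁺]^3[PO₄³⁻]^2 = (8.08×10⁻³)^3(2s)^2
(2s)^2 = 2.30×10⁻⁴⁴ / (8.08×10⁻³)^3 = 4.36×10⁻³⁸
s = 1.04×10⁻¹⁹ mol L⁻¹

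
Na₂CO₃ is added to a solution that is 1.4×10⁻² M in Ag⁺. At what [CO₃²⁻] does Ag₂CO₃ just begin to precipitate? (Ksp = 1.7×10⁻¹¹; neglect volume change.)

Each salt precipitates once Q = Ksp for that salt.
Ag₂CO₃(s) ⇌ 2 Ag⁺(aq) + CO₃²⁻(aq)
Ksp = [Ag⁺]^2[CO₃²⁻] = [CO₃²⁻](1.4×10⁻²)^2
[CO₃²⁻] = 1.7×10⁻¹¹ / (1.4×10⁻²)^2 = 8.7×10⁻⁸
[CO₃²⁻] = 8.7×10⁻⁸ M

8.7×10⁻⁸ M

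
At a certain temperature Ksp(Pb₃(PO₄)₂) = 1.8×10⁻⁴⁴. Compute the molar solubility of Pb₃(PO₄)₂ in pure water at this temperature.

7.0×10⁻¹⁰ M

Pb₃(PO₄)₂(s) ⇌ 3 Pb²⁺(aq) + 2 PO₄³⁻(aq)
Let s be the molar solubility. Then [Pb²⁺] = 3s and [PO₄³⁻] = 2s.
Ksp = [Pb²⁺]^3[PO₄³⁻]^2 = (3s)^3 · (2s)^2 = 108s^5
108s^5 = 1.8×10⁻⁴⁴  ⇒  s^5 = 1.7×10⁻⁴⁶
s = 7.0×10⁻¹⁰ mol/L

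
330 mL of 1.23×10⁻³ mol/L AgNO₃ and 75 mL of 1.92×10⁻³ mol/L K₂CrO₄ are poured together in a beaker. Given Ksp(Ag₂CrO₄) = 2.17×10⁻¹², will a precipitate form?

After mixing, V = 330 mL + 75 mL = 405 mL.
[Ag⁺] = (1.23×10⁻³)(330)/405 = 1.00×10⁻³ mol/L
[CrO₄²⁻] = (1.92×10⁻³)(75)/405 = 3.56×10⁻⁴ mol/L
Q = [Ag⁺]^2[CrO₄²⁻] = 3.57×10⁻¹⁰
Q = 3.57×10⁻¹⁰ > Ksp = 2.17×10⁻¹², so the solution is supersaturated and Ag₂CrO₄ precipitates.

Yes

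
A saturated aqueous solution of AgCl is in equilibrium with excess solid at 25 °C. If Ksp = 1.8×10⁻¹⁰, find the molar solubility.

1.3×10⁻⁵ M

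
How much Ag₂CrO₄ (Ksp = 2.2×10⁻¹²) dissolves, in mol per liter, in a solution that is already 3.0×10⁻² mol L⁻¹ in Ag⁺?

Ag₂CrO₄(s) ⇌ 2 Ag⁺(aq) + CrO₄²⁻(aq)
The solution already contains Ag⁺ at 3.0×10⁻² mol L⁻¹. Let s be the molar solubility of Ag₂CrO₄.
[Ag⁺] ≈ 3.0×10⁻² mol L⁻¹ (common ion dominates); [CrO₄²⁻] = s.
Ksp = [Ag⁺]^2[CrO₄²⁻] = (3.0×10⁻²)^2s
s = 2.2×10⁻¹² / (3.0×10⁻²)^2 = 2.4×10⁻⁹
s = 2.4×10⁻⁹ mol L⁻¹

2.4×10⁻⁹ M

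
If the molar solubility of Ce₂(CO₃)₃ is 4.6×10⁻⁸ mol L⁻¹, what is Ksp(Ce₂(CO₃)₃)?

Ce₂(CO₃)₃(s) ⇌ 2 Ce³⁺(aq) + 3 CO₃²⁻(aq)
Let s be the molar solubility. Then [Ce³⁺] = 2s and [CO₃²⁻] = 3s.
Ksp = [Ce³⁺]^2[CO₃²⁻]^3 = (2s)^2 · (3s)^3 = 108s^5
Ksp = 108 × (4.6×10⁻⁸)^5 = 2.2×10⁻³⁵

Ksp = 2.2×10⁻³⁵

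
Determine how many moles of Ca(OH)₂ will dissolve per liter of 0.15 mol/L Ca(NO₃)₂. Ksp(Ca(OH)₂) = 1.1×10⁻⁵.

4.3×10⁻³ M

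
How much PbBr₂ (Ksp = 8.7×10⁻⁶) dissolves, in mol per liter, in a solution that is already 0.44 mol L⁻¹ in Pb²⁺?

PbBr₂(s) ⇌ Pb²⁺(aq) + 2 Br⁻(aq)
The solution already contains Pb²⁺ at 0.44 mol L⁻¹. Let s be the molar solubility of PbBr₂.
[Pb²⁺] ≈ 0.44 mol L⁻¹ (common ion dominates); [Br⁻] = 2s.
Ksp = [Pb²⁺][Br⁻]^2 = (0.44)(2s)^2
(2s)^2 = 8.7×10⁻⁶ / (0.44) = 2.0×10⁻⁵
s = 2.2×10⁻³ mol L⁻¹

2.2×10⁻³ M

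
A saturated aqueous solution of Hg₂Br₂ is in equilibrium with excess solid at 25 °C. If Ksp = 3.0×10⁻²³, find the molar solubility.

Hg₂Br₂(s) ⇌ Hg₂²⁺(aq) + 2 Br⁻(aq)
With molar solubility s: [Hg₂²⁺] = s, [Br⁻] = 2s.
Ksp = [Hg₂²⁺][Br⁻]^2 = s · (2s)^2 = 4s^3
4s^3 = 3.0×10⁻²³  ⇒  s^3 = 7.5×10⁻²⁴
s = (7.5×10⁻²⁴)^(1/3) = 2.0×10⁻⁸ M

2.0×10⁻⁸ M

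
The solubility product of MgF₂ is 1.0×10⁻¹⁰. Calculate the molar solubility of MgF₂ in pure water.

2.9×10⁻⁴ M

MgF₂(s) ⇌ Mg²⁺(aq) + 2 F⁻(aq)
Let s be the molar solubility. Then [Mg²⁺] = s and [F⁻] = 2s.
Ksp = [Mg²⁺][F⁻]^2 = s · (2s)^2 = 4s^3
4s^3 = 1.0×10⁻¹⁰  ⇒  s^3 = 2.5×10⁻¹¹
s = (2.5×10⁻¹¹)^(1/3) = 2.9×10⁻⁴ mol L⁻¹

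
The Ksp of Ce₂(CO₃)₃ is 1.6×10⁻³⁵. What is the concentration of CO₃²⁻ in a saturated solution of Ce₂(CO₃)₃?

Ce₂(CO₃)₃(s) ⇌ 2 Ce³⁺(aq) + 3 CO₃²⁻(aq)
For each mole of Ce₂(CO₃)₃ that dissolves per liter, [Ce³⁺] = 2s and [CO₃²⁻] = 3s; let s denote this solubility.
Ksp = [Ce³⁺]^2[CO₃²⁻]^3 = (2s)^2 · (3s)^3 = 108s^5 = 1.6×10⁻³⁵
s = 4.3×10⁻⁸ mol/L
[CO₃²⁻] = 3s = 1.3×10⁻⁷ mol/L

1.3×10⁻⁷ M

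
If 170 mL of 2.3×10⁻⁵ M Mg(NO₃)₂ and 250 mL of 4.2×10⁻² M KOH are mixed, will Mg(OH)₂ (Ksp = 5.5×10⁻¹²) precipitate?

Yes

After mixing, V = 170 mL + 250 mL = 420 mL.
[Mg²⁺] = (2.3×10⁻⁵)(170)/420 = 9.3×10⁻⁶ M
[OH⁻] = (4.2×10⁻²)(250)/420 = 2.5×10⁻² M
Q = [Mg²⁺][OH⁻]^2 = 5.8×10⁻⁹
Since Q (5.8×10⁻⁹) exceeds Ksp (5.5×10⁻¹²), Mg(OH)₂ will precipitate.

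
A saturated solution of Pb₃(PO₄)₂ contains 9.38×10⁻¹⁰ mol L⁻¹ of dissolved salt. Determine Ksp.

Ksp = 7.84×10⁻⁴⁴

Pb₃(PO₄)₂(s) ⇌ 3 Pb²⁺(aq) + 2 PO₄³⁻(aq)
If s mol/L of Pb₃(PO₄)₂ dissolves, [Pb²⁺] = 3s and [PO₄³⁻] = 2s.
Ksp = [Pb²⁺]^3[PO₄³⁻]^2 = (3s)^3 · (2s)^2 = 108s^5
Ksp = 108 × (9.38×10⁻¹⁰)^5 = 7.84×10⁻⁴⁴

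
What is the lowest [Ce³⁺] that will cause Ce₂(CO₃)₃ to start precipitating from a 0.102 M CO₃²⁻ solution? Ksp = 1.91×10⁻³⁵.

1.34×10⁻¹⁶ M

Precipitation of each salt begins when its ion product equals Ksp.
Ce₂(CO₃)₃(s) ⇌ 2 Ce³⁺(aq) + 3 CO₃²⁻(aq)
Ksp = [Ce³⁺]^2[CO₃²⁻]^3 = [Ce³⁺]^2(0.102)^3
[Ce³⁺]^2 = 1.91×10⁻³⁵ / (0.102)^3 = 1.80×10⁻³²
[Ce³⁺] = 1.34×10⁻¹⁶ M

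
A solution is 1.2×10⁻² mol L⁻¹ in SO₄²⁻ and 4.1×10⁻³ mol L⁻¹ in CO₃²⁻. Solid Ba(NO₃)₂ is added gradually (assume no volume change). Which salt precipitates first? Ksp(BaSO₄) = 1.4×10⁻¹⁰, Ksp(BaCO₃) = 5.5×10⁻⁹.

A salt starts to precipitate once the ion product Q reaches its Ksp.
For BaSO₄: [Ba²⁺] = (Ksp/[SO₄²⁻]) = 1.2×10⁻⁸ mol L⁻¹
For BaCO₃: [Ba²⁺] = (Ksp/[CO₃²⁻]) = 1.3×10⁻⁶ mol L⁻¹
The smaller threshold [Ba²⁺] is reached first, so BaSO₄ precipitates first.

BaSO₄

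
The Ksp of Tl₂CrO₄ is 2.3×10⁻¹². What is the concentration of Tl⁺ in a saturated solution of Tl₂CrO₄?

Tl₂CrO₄(s) ⇌ 2 Tl⁺(aq) + CrO₄²⁻(aq)
Let s be the molar solubility. Then [Tl⁺] = 2s and [CrO₄²⁻] = s.
Ksp = [Tl⁺]^2[CrO₄²⁻] = (2s)^2 · s = 4s^3 = 2.3×10⁻¹²
s = 8.3×10⁻⁵ mol L⁻¹
[Tl⁺] = 2s = 1.7×10⁻⁴ mol L⁻¹

1.7×10⁻⁴ M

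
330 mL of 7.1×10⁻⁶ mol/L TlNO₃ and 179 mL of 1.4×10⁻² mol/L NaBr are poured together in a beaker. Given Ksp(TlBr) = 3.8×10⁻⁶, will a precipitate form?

After mixing, V = 330 mL + 179 mL = 509 mL.
[Tl⁺] = (7.1×10⁻⁶)(330)/509 = 4.6×10⁻⁶ mol/L
[Br⁻] = (1.4×10⁻²)(179)/509 = 4.9×10⁻³ mol/L
Q = [Tl⁺][Br⁻] = 2.3×10⁻⁸
Q < Ksp (2.3×10⁻⁸ vs 3.8×10⁻⁶); the solution remains unsaturated and no precipitate forms.

No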